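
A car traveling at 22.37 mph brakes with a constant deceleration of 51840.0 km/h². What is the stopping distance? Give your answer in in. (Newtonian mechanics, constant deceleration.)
d = v₀² / (2a) (with unit conversion) = 492.2 in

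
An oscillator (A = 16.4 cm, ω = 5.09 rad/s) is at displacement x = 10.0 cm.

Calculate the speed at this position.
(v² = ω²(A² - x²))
v = ω√(A² − x²) = 5.09×√(0.164² − 0.1²) = 0.6616 m/s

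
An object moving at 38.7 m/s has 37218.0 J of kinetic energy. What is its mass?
KE = ½mv² → m = 2KE/v² = 2×37218.0/38.7² = 49.7 kg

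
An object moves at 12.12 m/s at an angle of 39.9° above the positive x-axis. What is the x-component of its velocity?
vₓ = v cos(θ) = 12.12 × cos(39.9°) = 9.3 m/s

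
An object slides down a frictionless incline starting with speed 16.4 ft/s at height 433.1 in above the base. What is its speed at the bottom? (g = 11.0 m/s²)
½mv₀² + mgh = ½mv² → v = √(v₀² + 2gh) = √(4.999² + 2×11.0×11) = 16.34 m/s = 53.61 ft/s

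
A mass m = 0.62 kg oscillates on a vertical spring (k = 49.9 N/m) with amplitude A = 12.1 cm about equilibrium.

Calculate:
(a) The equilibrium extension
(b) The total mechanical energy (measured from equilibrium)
x_eq = mg/k = 0.62×9.81/49.9 = 0.1219 m = 12.19 cm
E = ½kA² = ½×49.9×(0.121)² = 0.3653 J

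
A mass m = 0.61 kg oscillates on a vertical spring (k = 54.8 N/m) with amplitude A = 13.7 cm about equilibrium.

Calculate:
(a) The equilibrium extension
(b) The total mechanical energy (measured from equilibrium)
x_eq = mg/k = 0.61×9.81/54.8 = 0.1092 m = 10.92 cm
E = ½kA² = ½×54.8×(0.137)² = 0.5143 J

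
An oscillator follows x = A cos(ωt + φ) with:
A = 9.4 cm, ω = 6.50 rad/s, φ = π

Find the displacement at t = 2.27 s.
x = A cos(ωt + φ) = 9.4×cos(6.5×2.27 + π) = 5.445 cm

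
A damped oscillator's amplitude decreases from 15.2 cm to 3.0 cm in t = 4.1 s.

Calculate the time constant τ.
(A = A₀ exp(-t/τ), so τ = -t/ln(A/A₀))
A/A₀ = 3.0/15.2 = 0.1974; ln(A/A₀) = -1.623
τ = −t/ln(A/A₀) = −4.1/-1.623 = 2.527 s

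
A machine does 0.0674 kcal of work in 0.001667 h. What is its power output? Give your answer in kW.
P = W/t = 282 J / 6.001 s = 46.99 W = 0.04699 kW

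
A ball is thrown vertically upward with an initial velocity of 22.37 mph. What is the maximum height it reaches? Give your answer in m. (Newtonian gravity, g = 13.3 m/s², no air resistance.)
h_max = v₀²/(2g) (with unit conversion) = 3.76 m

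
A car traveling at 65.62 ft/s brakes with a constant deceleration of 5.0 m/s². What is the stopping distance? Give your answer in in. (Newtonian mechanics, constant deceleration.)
d = v₀² / (2a) (with unit conversion) = 1575.0 in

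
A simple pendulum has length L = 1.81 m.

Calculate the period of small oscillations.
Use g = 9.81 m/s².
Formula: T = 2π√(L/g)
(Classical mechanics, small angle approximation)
T = 2π√(L/g) = 2π√(1.81/9.81) = 2.699 s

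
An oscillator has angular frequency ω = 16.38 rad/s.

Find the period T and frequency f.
T = 2π/ω = 2π/16.38 = 0.3836 s; f = ω/2π = 2.607 Hz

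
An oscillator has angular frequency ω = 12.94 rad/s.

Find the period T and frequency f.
T = 2π/ω = 2π/12.94 = 0.4856 s; f = ω/2π = 2.059 Hz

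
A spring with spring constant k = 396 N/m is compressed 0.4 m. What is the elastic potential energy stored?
PE = ½kx² = ½×396×0.4² = 31.68 J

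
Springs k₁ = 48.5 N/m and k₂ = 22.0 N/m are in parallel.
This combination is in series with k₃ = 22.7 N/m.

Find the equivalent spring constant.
k₁₂ = k₁ + k₂ = 70.5 N/m (parallel)
1/k_eq = 1/k₁₂ + 1/k₃ → k_eq = 17.17 N/m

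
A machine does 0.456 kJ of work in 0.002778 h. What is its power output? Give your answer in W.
P = W/t = 456 J / 10 s = 45.6 W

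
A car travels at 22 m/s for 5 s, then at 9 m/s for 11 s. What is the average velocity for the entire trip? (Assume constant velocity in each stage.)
d₁ = v₁t₁ = 22 × 5 = 110 m
d₂ = v₂t₂ = 9 × 11 = 99 m
d_total = 209 m, t_total = 16 s
v_avg = d_total/t_total = 209/16 = 13.06 m/s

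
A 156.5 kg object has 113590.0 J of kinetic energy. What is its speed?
KE = ½mv² → v = √(2KE/m) = √(2×113590.0/156.5) = 38.1 m/s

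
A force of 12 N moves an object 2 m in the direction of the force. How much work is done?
W = Fd = 12×2 = 24.0 J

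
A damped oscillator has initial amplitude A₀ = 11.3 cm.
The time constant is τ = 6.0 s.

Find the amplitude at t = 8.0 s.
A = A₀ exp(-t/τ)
A = A₀ exp(−t/τ) = 11.3×exp(−8.0/6.0) = 2.979 cm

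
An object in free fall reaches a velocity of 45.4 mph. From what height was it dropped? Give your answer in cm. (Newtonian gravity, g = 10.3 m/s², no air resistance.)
h = v²/(2g) (with unit conversion) = 2000.0 cm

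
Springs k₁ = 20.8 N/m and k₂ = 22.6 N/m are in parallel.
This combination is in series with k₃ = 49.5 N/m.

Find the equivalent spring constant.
k₁₂ = k₁ + k₂ = 43.4 N/m (parallel)
1/k_eq = 1/k₁₂ + 1/k₃ → k_eq = 23.12 N/m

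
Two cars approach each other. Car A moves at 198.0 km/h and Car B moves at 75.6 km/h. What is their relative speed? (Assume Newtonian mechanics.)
v_rel = v_A + v_B = 198.0 + 75.6 = 273.6 km/h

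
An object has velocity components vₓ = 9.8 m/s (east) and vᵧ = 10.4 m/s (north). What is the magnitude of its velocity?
|v| = √(vₓ² + vᵧ²) = √(9.8² + 10.4²) = √(204.2) = 14.29 m/s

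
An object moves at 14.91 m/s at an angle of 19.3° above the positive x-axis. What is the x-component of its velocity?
vₓ = v cos(θ) = 14.91 × cos(19.3°) = 14.07 m/s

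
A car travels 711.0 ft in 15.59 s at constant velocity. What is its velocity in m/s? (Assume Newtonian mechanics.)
v = d/t (with unit conversion) = 13.9 m/s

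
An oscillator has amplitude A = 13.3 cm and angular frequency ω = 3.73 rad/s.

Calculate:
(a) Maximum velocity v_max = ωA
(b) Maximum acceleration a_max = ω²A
v_max = ωA = 3.73×0.133 = 0.4961 m/s
a_max = ω²A = 3.73²×0.133 = 1.85 m/s²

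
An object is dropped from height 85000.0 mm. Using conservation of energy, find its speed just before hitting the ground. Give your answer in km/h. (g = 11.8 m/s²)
mgh = ½mv² → v = √(2gh) = √(2×11.8×85) = 44.79 m/s = 161.2 km/h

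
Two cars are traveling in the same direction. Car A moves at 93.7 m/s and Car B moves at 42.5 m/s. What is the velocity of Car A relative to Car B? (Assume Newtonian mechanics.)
v_rel = v_A - v_B = 93.7 - 42.5 = 51.2 m/s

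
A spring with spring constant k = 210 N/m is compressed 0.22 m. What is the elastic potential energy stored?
PE = ½kx² = ½×210×0.22² = 5.082 J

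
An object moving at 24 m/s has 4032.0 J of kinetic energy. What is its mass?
KE = ½mv² → m = 2KE/v² = 2×4032.0/24² = 14.0 kg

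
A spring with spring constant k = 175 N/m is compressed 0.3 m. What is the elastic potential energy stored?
PE = ½kx² = ½×175×0.3² = 7.875 J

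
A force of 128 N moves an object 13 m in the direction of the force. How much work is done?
W = Fd = 128×13 = 1664.0 J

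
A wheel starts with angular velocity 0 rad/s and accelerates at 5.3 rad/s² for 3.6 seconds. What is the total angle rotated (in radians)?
θ = ω₀t + ½αt² = 0×3.6 + ½×5.3×3.6² = 34.34 rad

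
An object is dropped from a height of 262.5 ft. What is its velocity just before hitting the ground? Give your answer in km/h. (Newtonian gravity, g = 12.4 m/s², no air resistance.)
v = √(2gh) (with unit conversion) = 160.4 km/h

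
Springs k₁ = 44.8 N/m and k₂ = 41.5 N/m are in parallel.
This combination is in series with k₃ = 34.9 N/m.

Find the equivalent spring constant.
k₁₂ = k₁ + k₂ = 86.3 N/m (parallel)
1/k_eq = 1/k₁₂ + 1/k₃ → k_eq = 24.85 N/m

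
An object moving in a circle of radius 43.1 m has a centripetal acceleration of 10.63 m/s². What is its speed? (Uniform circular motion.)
v = √(a_c × r) = √(10.63 × 43.1) = 21.4 m/s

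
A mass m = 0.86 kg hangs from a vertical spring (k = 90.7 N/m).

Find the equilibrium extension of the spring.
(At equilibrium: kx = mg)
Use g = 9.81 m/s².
x_eq = mg/k = 0.86×9.81/90.7 = 0.09302 m = 9.302 cm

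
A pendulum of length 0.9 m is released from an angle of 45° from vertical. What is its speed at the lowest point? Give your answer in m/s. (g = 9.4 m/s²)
h = L(1 − cosθ) = 0.9×(1 − cos45°) = 0.2636 m
v = √(2gh) = √(2×9.4×0.2636) = 2.226 m/s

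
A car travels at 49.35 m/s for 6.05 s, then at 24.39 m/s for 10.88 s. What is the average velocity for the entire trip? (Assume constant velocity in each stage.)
d₁ = v₁t₁ = 49.35 × 6.05 = 298.567 m
d₂ = v₂t₂ = 24.39 × 10.88 = 265.363 m
d_total = 563.93 m, t_total = 16.93 s
v_avg = d_total/t_total = 563.93/16.93 = 33.31 m/s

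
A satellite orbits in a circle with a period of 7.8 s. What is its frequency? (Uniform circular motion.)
f = 1/T = 1/7.8 = 0.1282 Hz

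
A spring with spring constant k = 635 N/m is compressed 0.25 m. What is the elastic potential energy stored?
PE = ½kx² = ½×635×0.25² = 19.84 J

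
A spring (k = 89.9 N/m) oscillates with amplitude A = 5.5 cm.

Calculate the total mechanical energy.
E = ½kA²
E = ½kA² = ½×89.9×(0.055)² = 0.136 J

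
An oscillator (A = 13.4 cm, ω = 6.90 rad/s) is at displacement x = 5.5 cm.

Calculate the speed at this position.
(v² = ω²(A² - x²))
v = ω√(A² − x²) = 6.9×√(0.134² − 0.055²) = 0.8431 m/s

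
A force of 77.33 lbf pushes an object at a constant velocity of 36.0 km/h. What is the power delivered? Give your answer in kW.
P = Fv = 344 N × 10 m/s = 3440 W = 3.44 kW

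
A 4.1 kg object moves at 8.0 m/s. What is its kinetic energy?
KE = ½mv² = ½×4.1×8.0² = 131.2 J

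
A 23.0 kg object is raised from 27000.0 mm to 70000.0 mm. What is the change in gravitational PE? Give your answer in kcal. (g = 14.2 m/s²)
ΔPE = mg(h₂ − h₁) = 23 kg × 14.2 m/s² × (70 − 27) m = 1.404e+04 J = 3.357 kcal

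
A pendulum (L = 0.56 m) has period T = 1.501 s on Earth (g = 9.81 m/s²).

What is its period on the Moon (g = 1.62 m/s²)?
T = 2π√(L/g), so T_moon/T_earth = √(g_earth/g_moon)
T_moon = 2π√(0.56/1.62) = 3.694 s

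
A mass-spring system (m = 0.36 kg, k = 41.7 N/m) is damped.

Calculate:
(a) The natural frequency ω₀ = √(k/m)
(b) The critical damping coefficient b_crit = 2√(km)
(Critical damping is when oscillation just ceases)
ω₀ = √(k/m) = √(41.7/0.36) = 10.76 rad/s
b_crit = 2√(km) = 2√(41.7×0.36) = 7.749 kg/s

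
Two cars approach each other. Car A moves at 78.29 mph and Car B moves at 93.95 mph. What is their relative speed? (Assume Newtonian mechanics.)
v_rel = v_A + v_B = 78.29 + 93.95 = 172.2 mph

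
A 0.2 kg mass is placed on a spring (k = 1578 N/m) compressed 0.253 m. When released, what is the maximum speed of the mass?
½kx² = ½mv² → v = x√(k/m) = 0.253×√(1578/0.2) = 22.47 m/s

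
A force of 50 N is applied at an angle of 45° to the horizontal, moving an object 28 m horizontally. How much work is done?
W = Fd cosθ = 50×28×cos(45°) = 989.95 J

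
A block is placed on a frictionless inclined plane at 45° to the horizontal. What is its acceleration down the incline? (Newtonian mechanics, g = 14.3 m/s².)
a = g sin(θ) = 14.3 × sin(45°) = 14.3 × 0.7071 = 10.11 m/s²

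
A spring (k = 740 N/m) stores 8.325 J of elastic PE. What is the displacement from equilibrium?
PE = ½kx² → x = √(2PE/k) = √(2×8.325/740) = 0.15 m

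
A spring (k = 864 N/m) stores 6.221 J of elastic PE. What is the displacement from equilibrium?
PE = ½kx² → x = √(2PE/k) = √(2×6.221/864) = 0.12 m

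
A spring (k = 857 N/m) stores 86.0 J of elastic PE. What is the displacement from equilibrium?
PE = ½kx² → x = √(2PE/k) = √(2×86.0/857) = 0.448 m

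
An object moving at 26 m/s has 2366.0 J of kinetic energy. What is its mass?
KE = ½mv² → m = 2KE/v² = 2×2366.0/26² = 7.0 kg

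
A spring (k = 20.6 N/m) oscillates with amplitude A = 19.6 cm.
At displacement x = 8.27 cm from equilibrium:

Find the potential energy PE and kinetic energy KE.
E_total = ½kA² = ½×20.6×(0.196)² = 0.3957 J
PE = ½kx² = ½×20.6×(0.0827)² = 0.07044 J
KE = E_total − PE = 0.3252 J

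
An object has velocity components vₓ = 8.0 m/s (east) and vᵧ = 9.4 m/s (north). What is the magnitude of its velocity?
|v| = √(vₓ² + vᵧ²) = √(8.0² + 9.4²) = √(152.36) = 12.34 m/s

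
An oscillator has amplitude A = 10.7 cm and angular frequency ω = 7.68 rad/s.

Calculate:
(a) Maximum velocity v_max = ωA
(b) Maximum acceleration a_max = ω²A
v_max = ωA = 7.68×0.107 = 0.8218 m/s
a_max = ω²A = 7.68²×0.107 = 6.311 m/s²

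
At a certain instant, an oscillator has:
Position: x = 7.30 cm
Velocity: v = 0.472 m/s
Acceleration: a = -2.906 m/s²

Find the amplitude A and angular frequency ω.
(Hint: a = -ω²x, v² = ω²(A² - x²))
a = −ω²x → ω = √(|a|/x) = √(2.906/0.073) = 6.309 rad/s
v² = ω²(A² − x²) → A = √(x² + v²/ω²) = √(0.073² + 0.472²/6.309²) = 0.1045 m = 10.45 cm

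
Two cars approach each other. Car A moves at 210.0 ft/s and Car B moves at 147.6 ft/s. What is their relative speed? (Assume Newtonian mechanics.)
v_rel = v_A + v_B = 210.0 + 147.6 = 357.6 ft/s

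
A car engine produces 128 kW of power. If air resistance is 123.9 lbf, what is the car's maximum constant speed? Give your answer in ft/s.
P = Fv → v = P/F = 128000 W / 551.1 N = 232.2 m/s = 762.0 ft/s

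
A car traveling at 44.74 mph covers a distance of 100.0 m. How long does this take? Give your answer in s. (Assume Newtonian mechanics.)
t = d/v (with unit conversion) = 5.0 s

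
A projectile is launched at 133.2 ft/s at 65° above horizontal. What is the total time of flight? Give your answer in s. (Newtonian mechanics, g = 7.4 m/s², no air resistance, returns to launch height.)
T = 2v₀sin(θ)/g (with unit conversion) = 9.945 s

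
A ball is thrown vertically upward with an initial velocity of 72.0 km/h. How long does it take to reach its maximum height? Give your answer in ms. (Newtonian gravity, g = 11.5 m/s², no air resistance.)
t_up = v₀/g (with unit conversion) = 1739.0 ms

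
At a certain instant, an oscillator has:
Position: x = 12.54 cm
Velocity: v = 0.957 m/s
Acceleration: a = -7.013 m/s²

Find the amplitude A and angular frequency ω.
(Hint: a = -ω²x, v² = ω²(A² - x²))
a = −ω²x → ω = √(|a|/x) = √(7.013/0.1254) = 7.478 rad/s
v² = ω²(A² − x²) → A = √(x² + v²/ω²) = √(0.1254² + 0.957²/7.478²) = 0.1792 m = 17.92 cm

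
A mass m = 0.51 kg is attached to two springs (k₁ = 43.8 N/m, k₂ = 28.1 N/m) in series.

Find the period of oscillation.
k_eq = k₁k₂/(k₁+k₂) = 17.12 N/m
T = 2π√(m/k_eq) = 2π√(0.51/17.12) = 1.085 s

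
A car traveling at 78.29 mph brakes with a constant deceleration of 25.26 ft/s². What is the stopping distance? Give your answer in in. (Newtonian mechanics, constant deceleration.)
d = v₀² / (2a) (with unit conversion) = 3132.0 in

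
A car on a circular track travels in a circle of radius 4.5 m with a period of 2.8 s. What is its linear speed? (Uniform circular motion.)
v = 2πr/T = 2π×4.5/2.8 = 10.1 m/s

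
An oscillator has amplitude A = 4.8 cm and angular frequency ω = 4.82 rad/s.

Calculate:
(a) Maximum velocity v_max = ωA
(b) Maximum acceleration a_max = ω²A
v_max = ωA = 4.82×0.048 = 0.2314 m/s
a_max = ω²A = 4.82²×0.048 = 1.115 m/s²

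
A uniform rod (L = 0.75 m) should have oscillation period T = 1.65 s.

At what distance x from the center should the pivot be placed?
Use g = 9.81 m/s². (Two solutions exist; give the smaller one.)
T = 2π√((L²/12 + x²)/(gx)). Let c = T²g/(4π²) = 0.6765.
x² − cx + L²/12 = 0 → x = (c − √(c² − L²/3))/2 = 0.07837 m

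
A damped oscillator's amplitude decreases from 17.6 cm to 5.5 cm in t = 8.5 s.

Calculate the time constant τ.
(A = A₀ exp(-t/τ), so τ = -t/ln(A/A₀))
A/A₀ = 5.5/17.6 = 0.3125; ln(A/A₀) = -1.163
τ = −t/ln(A/A₀) = −8.5/-1.163 = 7.308 s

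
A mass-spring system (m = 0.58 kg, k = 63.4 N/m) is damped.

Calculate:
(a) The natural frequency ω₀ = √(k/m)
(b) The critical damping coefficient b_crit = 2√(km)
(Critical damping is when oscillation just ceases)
ω₀ = √(k/m) = √(63.4/0.58) = 10.46 rad/s
b_crit = 2√(km) = 2√(63.4×0.58) = 12.13 kg/s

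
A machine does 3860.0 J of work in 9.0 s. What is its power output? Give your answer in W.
P = W/t = 3860 J / 9 s = 428.9 W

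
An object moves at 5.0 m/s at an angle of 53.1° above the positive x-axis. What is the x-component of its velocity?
vₓ = v cos(θ) = 5.0 × cos(53.1°) = 3.0 m/s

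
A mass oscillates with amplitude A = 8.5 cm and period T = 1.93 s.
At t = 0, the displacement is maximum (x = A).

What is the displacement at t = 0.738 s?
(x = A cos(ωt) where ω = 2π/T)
ω = 2π/T = 2π/1.93 = 3.256 rad/s
x = A cos(ωt) = 8.5×cos(3.256×0.738) = -6.283 cm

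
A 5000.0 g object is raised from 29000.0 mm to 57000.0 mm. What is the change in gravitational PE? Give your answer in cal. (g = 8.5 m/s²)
ΔPE = mg(h₂ − h₁) = 5 kg × 8.5 m/s² × (57 − 29) m = 1190 J = 284.4 cal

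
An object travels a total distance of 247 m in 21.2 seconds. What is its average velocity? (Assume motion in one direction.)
v_avg = Δd / Δt = 247 / 21.2 = 11.65 m/s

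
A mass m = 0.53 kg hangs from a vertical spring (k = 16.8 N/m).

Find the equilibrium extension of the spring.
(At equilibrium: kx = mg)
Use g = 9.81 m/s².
x_eq = mg/k = 0.53×9.81/16.8 = 0.3095 m = 30.95 cm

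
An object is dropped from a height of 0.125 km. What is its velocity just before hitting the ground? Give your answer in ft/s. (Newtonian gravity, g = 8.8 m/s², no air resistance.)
v = √(2gh) (with unit conversion) = 153.9 ft/s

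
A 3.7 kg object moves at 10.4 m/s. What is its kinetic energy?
KE = ½mv² = ½×3.7×10.4² = 200.096 J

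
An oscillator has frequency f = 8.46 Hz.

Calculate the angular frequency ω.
ω = 2πf = 2π×8.46 = 53.16 rad/s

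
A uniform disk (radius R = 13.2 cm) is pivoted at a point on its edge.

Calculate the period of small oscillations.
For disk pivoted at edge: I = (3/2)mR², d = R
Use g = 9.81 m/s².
I/m = (3/2)R² = 0.02614 m²; d = R = 0.132 m
T = 2π√((3/2)R²/(gR)) = 2π√(3R/(2g)) = 0.8926 s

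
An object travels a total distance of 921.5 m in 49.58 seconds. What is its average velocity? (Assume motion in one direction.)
v_avg = Δd / Δt = 921.5 / 49.58 = 18.59 m/s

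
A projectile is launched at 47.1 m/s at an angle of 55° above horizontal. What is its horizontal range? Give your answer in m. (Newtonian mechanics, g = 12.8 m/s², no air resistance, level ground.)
R = v₀² sin(2θ) / g = 162.9 m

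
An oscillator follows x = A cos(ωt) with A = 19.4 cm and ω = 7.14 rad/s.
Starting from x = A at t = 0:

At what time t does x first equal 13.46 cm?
cos(ωt) = x/A = 13.46/19.4 = 0.6938
ωt = arccos(0.6938) = 0.804 rad
t = 0.804/7.14 = 0.1126 s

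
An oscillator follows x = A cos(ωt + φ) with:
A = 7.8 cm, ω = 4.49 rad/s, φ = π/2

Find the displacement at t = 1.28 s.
x = A cos(ωt + φ) = 7.8×cos(4.49×1.28 + π/2) = 3.983 cm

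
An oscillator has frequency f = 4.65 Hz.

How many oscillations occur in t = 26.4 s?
n = f×t = 4.65×26.4 = 122.8 oscillations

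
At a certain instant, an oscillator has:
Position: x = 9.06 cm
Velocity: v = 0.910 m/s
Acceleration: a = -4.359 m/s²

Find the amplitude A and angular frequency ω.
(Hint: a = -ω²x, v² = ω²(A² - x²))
a = −ω²x → ω = √(|a|/x) = √(4.359/0.0906) = 6.936 rad/s
v² = ω²(A² − x²) → A = √(x² + v²/ω²) = √(0.0906² + 0.91²/6.936²) = 0.1594 m = 15.94 cm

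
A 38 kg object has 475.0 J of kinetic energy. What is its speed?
KE = ½mv² → v = √(2KE/m) = √(2×475.0/38) = 5.0 m/s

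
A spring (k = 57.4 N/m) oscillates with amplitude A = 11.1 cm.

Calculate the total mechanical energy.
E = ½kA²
E = ½kA² = ½×57.4×(0.111)² = 0.3536 J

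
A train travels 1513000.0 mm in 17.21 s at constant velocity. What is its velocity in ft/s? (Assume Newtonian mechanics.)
v = d/t (with unit conversion) = 288.4 ft/s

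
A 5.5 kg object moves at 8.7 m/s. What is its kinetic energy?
KE = ½mv² = ½×5.5×8.7² = 208.1475 J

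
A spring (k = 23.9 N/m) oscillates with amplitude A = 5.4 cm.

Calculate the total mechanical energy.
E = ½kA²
E = ½kA² = ½×23.9×(0.054)² = 0.03485 J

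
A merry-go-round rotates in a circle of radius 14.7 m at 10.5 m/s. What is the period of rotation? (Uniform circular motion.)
T = 2πr/v = 2π×14.7/10.5 = 8.8 s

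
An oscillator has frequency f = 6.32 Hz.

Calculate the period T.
T = 1/f = 1/6.32 = 0.1582 s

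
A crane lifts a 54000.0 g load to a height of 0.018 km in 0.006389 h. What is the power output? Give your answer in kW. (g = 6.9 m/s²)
W = mgh = 54×6.9×18 = 6707 J
P = W/t = 6707/23 = 291.6 W = 0.2916 kW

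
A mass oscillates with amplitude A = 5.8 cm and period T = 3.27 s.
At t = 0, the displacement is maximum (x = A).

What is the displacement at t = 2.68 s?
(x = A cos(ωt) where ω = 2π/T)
ω = 2π/T = 2π/3.27 = 1.921 rad/s
x = A cos(ωt) = 5.8×cos(1.921×2.68) = 2.455 cm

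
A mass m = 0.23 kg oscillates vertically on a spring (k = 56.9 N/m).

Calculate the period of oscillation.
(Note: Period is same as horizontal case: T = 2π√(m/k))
T = 2π√(m/k) = 2π√(0.23/56.9) = 0.3995 s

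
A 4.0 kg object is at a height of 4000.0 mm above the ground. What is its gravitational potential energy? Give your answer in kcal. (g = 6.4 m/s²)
PE = mgh = 4 kg × 6.4 m/s² × 4 m = 102.4 J = 0.02447 kcal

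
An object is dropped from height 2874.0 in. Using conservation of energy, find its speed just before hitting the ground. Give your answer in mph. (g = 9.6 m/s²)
mgh = ½mv² → v = √(2gh) = √(2×9.6×73) = 37.44 m/s = 83.75 mph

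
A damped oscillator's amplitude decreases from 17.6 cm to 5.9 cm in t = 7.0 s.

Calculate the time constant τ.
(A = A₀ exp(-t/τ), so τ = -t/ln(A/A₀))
A/A₀ = 5.9/17.6 = 0.3352; ln(A/A₀) = -1.093
τ = −t/ln(A/A₀) = −7.0/-1.093 = 6.405 s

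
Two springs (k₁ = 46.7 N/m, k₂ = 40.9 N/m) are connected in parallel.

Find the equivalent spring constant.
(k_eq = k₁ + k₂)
k_eq = k₁ + k₂ = 46.7 + 40.9 = 87.6 N/m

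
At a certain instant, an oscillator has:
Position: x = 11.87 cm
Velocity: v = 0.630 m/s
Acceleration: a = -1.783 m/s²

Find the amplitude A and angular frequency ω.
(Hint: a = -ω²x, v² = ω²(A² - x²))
a = −ω²x → ω = √(|a|/x) = √(1.783/0.1187) = 3.876 rad/s
v² = ω²(A² − x²) → A = √(x² + v²/ω²) = √(0.1187² + 0.63²/3.876²) = 0.2013 m = 20.13 cm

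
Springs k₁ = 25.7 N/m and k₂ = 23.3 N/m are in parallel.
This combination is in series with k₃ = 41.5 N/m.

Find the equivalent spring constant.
k₁₂ = k₁ + k₂ = 49 N/m (parallel)
1/k_eq = 1/k₁₂ + 1/k₃ → k_eq = 22.47 N/m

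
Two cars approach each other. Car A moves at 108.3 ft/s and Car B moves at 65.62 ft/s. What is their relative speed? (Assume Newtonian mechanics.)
v_rel = v_A + v_B = 108.3 + 65.62 = 173.9 ft/s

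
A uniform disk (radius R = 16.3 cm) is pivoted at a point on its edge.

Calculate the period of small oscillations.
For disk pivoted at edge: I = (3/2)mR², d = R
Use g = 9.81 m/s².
I/m = (3/2)R² = 0.03985 m²; d = R = 0.163 m
T = 2π√((3/2)R²/(gR)) = 2π√(3R/(2g)) = 0.9919 s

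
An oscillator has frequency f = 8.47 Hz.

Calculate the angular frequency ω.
ω = 2πf = 2π×8.47 = 53.22 rad/s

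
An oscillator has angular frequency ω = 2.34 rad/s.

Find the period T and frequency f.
T = 2π/ω = 2π/2.34 = 2.685 s; f = ω/2π = 0.3724 Hz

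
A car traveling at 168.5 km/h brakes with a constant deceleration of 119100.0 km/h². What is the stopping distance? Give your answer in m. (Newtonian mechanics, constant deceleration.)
d = v₀² / (2a) (with unit conversion) = 119.2 m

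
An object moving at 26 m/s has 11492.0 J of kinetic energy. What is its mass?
KE = ½mv² → m = 2KE/v² = 2×11492.0/26² = 34.0 kg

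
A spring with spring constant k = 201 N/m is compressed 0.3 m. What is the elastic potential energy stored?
PE = ½kx² = ½×201×0.3² = 9.045 J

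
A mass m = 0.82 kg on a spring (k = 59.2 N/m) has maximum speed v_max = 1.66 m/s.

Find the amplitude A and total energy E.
½mv²_max = ½kA² → A = v_max√(m/k) = 1.66×√(0.82/59.2) = 0.1954 m = 19.54 cm
E = ½mv²_max = ½×0.82×1.66² = 1.13 J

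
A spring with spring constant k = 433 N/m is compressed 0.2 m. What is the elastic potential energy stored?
PE = ½kx² = ½×433×0.2² = 8.66 J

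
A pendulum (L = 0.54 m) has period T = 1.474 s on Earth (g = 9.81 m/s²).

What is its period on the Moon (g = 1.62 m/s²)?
T = 2π√(L/g), so T_moon/T_earth = √(g_earth/g_moon)
T_moon = 2π√(0.54/1.62) = 3.628 s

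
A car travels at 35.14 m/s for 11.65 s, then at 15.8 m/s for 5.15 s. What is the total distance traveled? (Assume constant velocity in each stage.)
d₁ = v₁t₁ = 35.14 × 11.65 = 409.381 m
d₂ = v₂t₂ = 15.8 × 5.15 = 81.37 m
d_total = 409.381 + 81.37 = 490.75 m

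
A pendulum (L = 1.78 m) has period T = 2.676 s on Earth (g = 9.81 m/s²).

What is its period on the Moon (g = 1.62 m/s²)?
T = 2π√(L/g), so T_moon/T_earth = √(g_earth/g_moon)
T_moon = 2π√(1.78/1.62) = 6.586 s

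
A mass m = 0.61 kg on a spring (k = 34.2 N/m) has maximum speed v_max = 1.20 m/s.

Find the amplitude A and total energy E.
½mv²_max = ½kA² → A = v_max√(m/k) = 1.2×√(0.61/34.2) = 0.1603 m = 16.03 cm
E = ½mv²_max = ½×0.61×1.2² = 0.4392 J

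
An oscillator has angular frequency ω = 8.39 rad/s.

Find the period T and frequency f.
T = 2π/ω = 2π/8.39 = 0.7489 s; f = ω/2π = 1.335 Hz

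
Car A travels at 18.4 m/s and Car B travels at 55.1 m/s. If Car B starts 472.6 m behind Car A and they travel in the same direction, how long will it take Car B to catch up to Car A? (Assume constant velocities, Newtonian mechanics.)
Relative speed: v_rel = 55.1 - 18.4 = 36.7 m/s
Time to catch: t = d₀/v_rel = 472.6/36.7 = 12.88 s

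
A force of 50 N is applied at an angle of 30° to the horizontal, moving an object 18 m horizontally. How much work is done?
W = Fd cosθ = 50×18×cos(30°) = 779.42 J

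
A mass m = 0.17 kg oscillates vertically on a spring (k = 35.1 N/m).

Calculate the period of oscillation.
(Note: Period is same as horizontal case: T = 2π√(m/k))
T = 2π√(m/k) = 2π√(0.17/35.1) = 0.4373 s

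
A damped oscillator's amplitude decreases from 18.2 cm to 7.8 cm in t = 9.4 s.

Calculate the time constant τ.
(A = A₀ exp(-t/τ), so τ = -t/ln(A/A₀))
A/A₀ = 7.8/18.2 = 0.4286; ln(A/A₀) = -0.8473
τ = −t/ln(A/A₀) = −9.4/-0.8473 = 11.09 s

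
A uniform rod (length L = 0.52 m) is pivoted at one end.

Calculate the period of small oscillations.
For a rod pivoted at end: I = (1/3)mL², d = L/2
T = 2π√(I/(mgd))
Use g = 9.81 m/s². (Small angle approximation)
I/m = (1/3)L² = 0.09013 m²; d = L/2 = 0.26 m
T = 2π√(I/(mgd)) = 2π√(0.09013/(9.81×0.26)) = 1.181 s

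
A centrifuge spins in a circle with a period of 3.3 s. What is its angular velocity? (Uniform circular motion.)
ω = 2π/T = 2π/3.3 = 1.904 rad/s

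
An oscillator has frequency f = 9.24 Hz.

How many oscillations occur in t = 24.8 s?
n = f×t = 9.24×24.8 = 229.2 oscillations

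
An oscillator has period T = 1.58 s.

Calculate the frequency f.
f = 1/T = 1/1.58 = 0.6329 Hz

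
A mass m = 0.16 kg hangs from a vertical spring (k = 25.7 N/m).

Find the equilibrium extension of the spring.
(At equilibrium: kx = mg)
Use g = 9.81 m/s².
x_eq = mg/k = 0.16×9.81/25.7 = 0.06107 m = 6.107 cm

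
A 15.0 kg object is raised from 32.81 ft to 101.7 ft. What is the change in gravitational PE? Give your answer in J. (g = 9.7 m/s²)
ΔPE = mg(h₂ − h₁) = 15 kg × 9.7 m/s² × (31 − 10) m = 3055 J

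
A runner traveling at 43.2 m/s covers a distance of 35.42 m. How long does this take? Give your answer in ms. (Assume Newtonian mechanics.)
t = d/v (with unit conversion) = 819.9 ms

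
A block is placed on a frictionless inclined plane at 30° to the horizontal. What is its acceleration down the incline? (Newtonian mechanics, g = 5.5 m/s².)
a = g sin(θ) = 5.5 × sin(30°) = 5.5 × 0.5 = 2.75 m/s²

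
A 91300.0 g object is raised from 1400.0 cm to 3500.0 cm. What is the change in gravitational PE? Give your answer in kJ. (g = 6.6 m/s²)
ΔPE = mg(h₂ − h₁) = 91.3 kg × 6.6 m/s² × (35 − 14) m = 1.265e+04 J = 12.65 kJ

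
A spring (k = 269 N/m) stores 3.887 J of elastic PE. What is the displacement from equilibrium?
PE = ½kx² → x = √(2PE/k) = √(2×3.887/269) = 0.17 m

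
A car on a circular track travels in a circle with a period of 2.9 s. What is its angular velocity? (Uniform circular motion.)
ω = 2π/T = 2π/2.9 = 2.1666 rad/s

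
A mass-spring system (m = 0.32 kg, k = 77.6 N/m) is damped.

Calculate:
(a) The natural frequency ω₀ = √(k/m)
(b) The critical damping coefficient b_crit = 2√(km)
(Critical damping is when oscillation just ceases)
ω₀ = √(k/m) = √(77.6/0.32) = 15.57 rad/s
b_crit = 2√(km) = 2√(77.6×0.32) = 9.966 kg/s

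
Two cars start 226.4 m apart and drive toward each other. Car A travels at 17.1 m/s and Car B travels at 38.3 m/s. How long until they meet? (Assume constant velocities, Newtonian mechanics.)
Combined speed: v_combined = 17.1 + 38.3 = 55.4 m/s
Time to meet: t = d/55.4 = 226.4/55.4 = 4.09 s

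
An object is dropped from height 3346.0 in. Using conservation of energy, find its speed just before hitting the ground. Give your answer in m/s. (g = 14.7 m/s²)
mgh = ½mv² → v = √(2gh) = √(2×14.7×84.99) = 49.99 m/s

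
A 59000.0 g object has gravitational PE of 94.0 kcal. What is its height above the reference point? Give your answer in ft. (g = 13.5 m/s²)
PE = mgh → h = PE/(mg) = 3.933e+05 J / (59 kg × 13.5 m/s²) = 493.8 m = 1620.0 ft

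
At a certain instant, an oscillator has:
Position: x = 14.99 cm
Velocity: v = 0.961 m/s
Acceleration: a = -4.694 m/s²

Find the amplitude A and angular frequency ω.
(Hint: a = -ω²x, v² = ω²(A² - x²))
a = −ω²x → ω = √(|a|/x) = √(4.694/0.1499) = 5.596 rad/s
v² = ω²(A² − x²) → A = √(x² + v²/ω²) = √(0.1499² + 0.961²/5.596²) = 0.228 m = 22.8 cm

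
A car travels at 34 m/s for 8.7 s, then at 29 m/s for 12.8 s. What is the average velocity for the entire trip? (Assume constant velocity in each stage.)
d₁ = v₁t₁ = 34 × 8.7 = 295.8 m
d₂ = v₂t₂ = 29 × 12.8 = 371.2 m
d_total = 667.0 m, t_total = 21.5 s
v_avg = d_total/t_total = 667.0/21.5 = 31.02 m/s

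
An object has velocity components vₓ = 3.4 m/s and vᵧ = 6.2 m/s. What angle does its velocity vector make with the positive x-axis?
θ = arctan(vᵧ/vₓ) = arctan(6.2/3.4) = 61.26°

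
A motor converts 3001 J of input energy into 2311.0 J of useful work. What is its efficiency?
η = W_out/W_in = 2311.0/3001 = 0.7701 = 77.01%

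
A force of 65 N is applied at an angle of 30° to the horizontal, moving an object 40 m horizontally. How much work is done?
W = Fd cosθ = 65×40×cos(30°) = 2251.7 J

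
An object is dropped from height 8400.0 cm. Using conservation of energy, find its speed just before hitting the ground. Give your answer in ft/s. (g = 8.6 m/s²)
mgh = ½mv² → v = √(2gh) = √(2×8.6×84) = 38.01 m/s = 124.7 ft/s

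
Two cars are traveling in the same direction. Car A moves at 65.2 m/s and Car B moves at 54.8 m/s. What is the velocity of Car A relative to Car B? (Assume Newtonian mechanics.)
v_rel = v_A - v_B = 65.2 - 54.8 = 10.4 m/s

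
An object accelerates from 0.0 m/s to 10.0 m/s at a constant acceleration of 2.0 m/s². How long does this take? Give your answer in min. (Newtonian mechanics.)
t = (v - v₀)/a (with unit conversion) = 0.08333 min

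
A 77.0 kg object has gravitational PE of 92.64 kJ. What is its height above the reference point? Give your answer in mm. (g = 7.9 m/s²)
PE = mgh → h = PE/(mg) = 9.264e+04 J / (77 kg × 7.9 m/s²) = 152.3 m = 152300.0 mm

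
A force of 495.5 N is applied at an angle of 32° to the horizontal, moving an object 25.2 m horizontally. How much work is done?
W = Fd cosθ = 495.5×25.2×cos(32°) = 10589.0 J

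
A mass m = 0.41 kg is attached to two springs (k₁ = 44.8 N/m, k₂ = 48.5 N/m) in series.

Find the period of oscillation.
k_eq = k₁k₂/(k₁+k₂) = 23.29 N/m
T = 2π√(m/k_eq) = 2π√(0.41/23.29) = 0.8337 s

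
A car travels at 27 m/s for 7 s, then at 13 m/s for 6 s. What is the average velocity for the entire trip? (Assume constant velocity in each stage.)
d₁ = v₁t₁ = 27 × 7 = 189 m
d₂ = v₂t₂ = 13 × 6 = 78 m
d_total = 267 m, t_total = 13 s
v_avg = d_total/t_total = 267/13 = 20.54 m/s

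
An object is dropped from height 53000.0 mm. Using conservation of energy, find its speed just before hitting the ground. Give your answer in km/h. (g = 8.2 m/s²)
mgh = ½mv² → v = √(2gh) = √(2×8.2×53) = 29.48 m/s = 106.1 km/h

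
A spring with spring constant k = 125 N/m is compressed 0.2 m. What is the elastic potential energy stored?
PE = ½kx² = ½×125×0.2² = 2.5 J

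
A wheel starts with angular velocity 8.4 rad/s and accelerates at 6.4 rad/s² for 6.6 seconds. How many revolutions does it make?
θ = ω₀t + ½αt² = 8.4×6.6 + ½×6.4×6.6² = 194.83 rad
Revolutions = θ/(2π) = 194.83/(2π) = 31.01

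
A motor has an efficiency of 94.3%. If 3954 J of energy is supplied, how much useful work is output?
W_out = η × W_in = 0.943 × 3954 = 3728.6 J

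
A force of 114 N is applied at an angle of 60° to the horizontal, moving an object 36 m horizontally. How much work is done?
W = Fd cosθ = 114×36×cos(60°) = 2052.0 J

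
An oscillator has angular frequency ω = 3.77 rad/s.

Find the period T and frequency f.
T = 2π/ω = 2π/3.77 = 1.667 s; f = ω/2π = 0.6 Hz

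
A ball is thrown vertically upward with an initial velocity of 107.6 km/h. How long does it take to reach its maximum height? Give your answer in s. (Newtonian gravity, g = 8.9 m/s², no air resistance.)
t_up = v₀/g (with unit conversion) = 3.358 s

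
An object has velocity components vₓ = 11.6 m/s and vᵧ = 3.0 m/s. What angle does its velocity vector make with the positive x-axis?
θ = arctan(vᵧ/vₓ) = arctan(3.0/11.6) = 14.5°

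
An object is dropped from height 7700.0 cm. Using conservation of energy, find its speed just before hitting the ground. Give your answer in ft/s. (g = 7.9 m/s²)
mgh = ½mv² → v = √(2gh) = √(2×7.9×77) = 34.88 m/s = 114.4 ft/s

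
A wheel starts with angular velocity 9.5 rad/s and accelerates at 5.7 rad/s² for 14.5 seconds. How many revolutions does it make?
θ = ω₀t + ½αt² = 9.5×14.5 + ½×5.7×14.5² = 736.96 rad
Revolutions = θ/(2π) = 736.96/(2π) = 117.29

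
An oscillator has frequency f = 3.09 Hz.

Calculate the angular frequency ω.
ω = 2πf = 2π×3.09 = 19.42 rad/s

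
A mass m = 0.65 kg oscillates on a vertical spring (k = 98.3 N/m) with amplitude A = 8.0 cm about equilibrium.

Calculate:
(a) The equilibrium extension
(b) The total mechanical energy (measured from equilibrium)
x_eq = mg/k = 0.65×9.81/98.3 = 0.06487 m = 6.487 cm
E = ½kA² = ½×98.3×(0.08)² = 0.3146 J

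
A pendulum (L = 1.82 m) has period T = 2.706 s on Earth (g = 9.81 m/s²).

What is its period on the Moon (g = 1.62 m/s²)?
T = 2π√(L/g), so T_moon/T_earth = √(g_earth/g_moon)
T_moon = 2π√(1.82/1.62) = 6.66 s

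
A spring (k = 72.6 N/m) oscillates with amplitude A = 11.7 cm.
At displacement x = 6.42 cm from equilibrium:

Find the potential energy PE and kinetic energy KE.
E_total = ½kA² = ½×72.6×(0.117)² = 0.4969 J
PE = ½kx² = ½×72.6×(0.0642)² = 0.1496 J
KE = E_total − PE = 0.3473 J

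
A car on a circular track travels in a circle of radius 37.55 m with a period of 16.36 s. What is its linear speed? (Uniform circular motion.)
v = 2πr/T = 2π×37.55/16.36 = 14.42 m/s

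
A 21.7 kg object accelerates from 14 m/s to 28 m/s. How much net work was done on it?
W_net = ΔKE = ½m(v₂² − v₁²) = ½×21.7×(28² − 14²) = 6379.8 J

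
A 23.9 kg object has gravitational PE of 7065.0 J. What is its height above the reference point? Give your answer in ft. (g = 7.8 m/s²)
PE = mgh → h = PE/(mg) = 7065 J / (23.9 kg × 7.8 m/s²) = 37.9 m = 124.3 ft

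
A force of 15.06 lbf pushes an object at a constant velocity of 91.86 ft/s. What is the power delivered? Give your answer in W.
P = Fv = 66.99 N × 28 m/s = 1876 W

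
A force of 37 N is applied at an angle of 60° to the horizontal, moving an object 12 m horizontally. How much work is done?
W = Fd cosθ = 37×12×cos(60°) = 222.0 J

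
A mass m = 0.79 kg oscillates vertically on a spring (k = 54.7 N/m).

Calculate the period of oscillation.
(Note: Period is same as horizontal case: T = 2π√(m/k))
T = 2π√(m/k) = 2π√(0.79/54.7) = 0.7551 s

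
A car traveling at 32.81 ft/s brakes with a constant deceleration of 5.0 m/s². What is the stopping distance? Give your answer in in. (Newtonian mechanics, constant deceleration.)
d = v₀² / (2a) (with unit conversion) = 393.7 in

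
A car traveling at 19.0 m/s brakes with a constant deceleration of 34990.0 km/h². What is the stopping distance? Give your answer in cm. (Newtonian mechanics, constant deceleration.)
d = v₀² / (2a) (with unit conversion) = 6686.0 cm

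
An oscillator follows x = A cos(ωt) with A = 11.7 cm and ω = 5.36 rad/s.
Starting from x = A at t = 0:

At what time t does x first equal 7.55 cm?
cos(ωt) = x/A = 7.55/11.7 = 0.6453
ωt = arccos(0.6453) = 0.8694 rad
t = 0.8694/5.36 = 0.1622 s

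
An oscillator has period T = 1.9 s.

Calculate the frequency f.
f = 1/T = 1/1.9 = 0.5263 Hz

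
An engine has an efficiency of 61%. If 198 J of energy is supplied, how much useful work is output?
W_out = η × W_in = 0.61 × 198 = 120.78 J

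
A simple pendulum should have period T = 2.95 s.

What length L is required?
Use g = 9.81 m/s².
T = 2π√(L/g) → L = g(T/2π)² = 9.81×(2.95/2π)² = 2.162 m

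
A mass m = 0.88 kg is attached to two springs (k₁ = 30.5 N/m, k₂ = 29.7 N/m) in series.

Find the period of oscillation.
k_eq = k₁k₂/(k₁+k₂) = 15.05 N/m
T = 2π√(m/k_eq) = 2π√(0.88/15.05) = 1.519 s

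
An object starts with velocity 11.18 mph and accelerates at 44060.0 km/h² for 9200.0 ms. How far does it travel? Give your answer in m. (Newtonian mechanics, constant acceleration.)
d = v₀t + ½at² (with unit conversion) = 189.9 m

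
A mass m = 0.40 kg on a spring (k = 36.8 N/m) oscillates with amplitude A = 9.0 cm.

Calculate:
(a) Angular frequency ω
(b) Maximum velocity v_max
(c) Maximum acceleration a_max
ω = √(k/m) = √(36.8/0.4) = 9.592 rad/s
v_max = ωA = 9.592×0.09 = 0.8632 m/s
a_max = ω²A = 9.592²×0.09 = 8.28 m/s²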